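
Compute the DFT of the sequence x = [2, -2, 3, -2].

X[k] = Σ(n=0 to 3) x[n] · ω_4^(nk)
where ω_4 = e^(-2πi/4)

Computing each X[k]:
X[0] = 1
X[1] = -1
X[2] = 9
X[3] = -1

X = [1, -1, 9, -1]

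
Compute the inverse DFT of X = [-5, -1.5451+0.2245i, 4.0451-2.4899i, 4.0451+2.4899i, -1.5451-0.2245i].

x[n] = (1/5) Σ(k=0 to 4) X[k] · e^(2πikn/5)

Computing each x[n]:
x[0] = 0
x[1] = -2
x[2] = -1
x[3] = 1
x[4] = -3

x = [0, -2, -1, 1, -3]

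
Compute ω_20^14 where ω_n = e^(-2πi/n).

ω_20^14 = e^(-2πi·14/20)
= cos(-2π·14/20) + i·sin(-2π·14/20)
= cos(-28π/20) + i·sin(-28π/20)

ω_20^14 = cos(-28π/20) + i·sin(-28π/20) = -0.3090+0.9511i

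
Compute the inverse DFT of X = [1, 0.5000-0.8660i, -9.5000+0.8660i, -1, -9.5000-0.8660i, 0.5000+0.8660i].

x[n] = (1/6) Σ(k=0 to 5) X[k] · e^(2πikn/6)

Computing each x[n]:
x[0] = -3
x[1] = 2
x[2] = 2
x[3] = -3
x[4] = 1
x[5] = 2

x = [-3, 2, 2, -3, 1, 2]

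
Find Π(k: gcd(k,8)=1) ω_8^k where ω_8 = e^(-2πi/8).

The primitive 8th roots of unity are ω_8^k for k coprime to 8: k ∈ {1, 3, 5, 7}
Their product equals the constant term of the cyclotomic polynomial Φ_8(x) up to sign.
For n ≥ 3, the product of all primitive nth roots of unity is 1. (For n=1 it is 1; for n=2 it is -1.)

1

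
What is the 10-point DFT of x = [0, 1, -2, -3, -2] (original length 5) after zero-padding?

Original 5-point DFT: [-6, 3.7361-3.4410i, -0.7361-0.8123i, -0.7361+0.8123i, 3.7361+3.4410i]
Zero-padded 10-point DFT provides frequency interpolation.

DFT_10([x, 0, ...]) = [-6, 2.7361+5.3431i, 3.7361-3.4410i, -1.7361-1.9879i, -0.7361-0.8123i, -2, -0.7361+0.8123i, -1.7361+1.9879i, 3.7361+3.4410i, 2.7361-5.3431i]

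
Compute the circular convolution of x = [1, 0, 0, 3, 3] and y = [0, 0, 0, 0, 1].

(x ⊛ y)[n] = Σ(m=0 to 4) x[m] · y[(n-m) mod 5]

Computing each output sample:
(x ⊛ y)[0] = 0
(x ⊛ y)[1] = 0
(x ⊛ y)[2] = 3
(x ⊛ y)[3] = 3
(x ⊛ y)[4] = 1

x ⊛ y = [0, 0, 3, 3, 1]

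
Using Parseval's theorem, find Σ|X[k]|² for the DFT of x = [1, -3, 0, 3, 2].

Parseval: Σ|x[n]|² = (1/N)Σ|X[k]|², so Σ|X[k]|² = N·Σ|x[n]|² = 5·23.0000

Σ|X[k]|² = N·Σ|x[n]|² = 5·23.0000 = 115.0000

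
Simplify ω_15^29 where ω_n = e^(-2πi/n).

Since ω_15^15 = 1, powers reduce modulo 15.
29 mod 15 = 14
So ω_15^29 = ω_15^14 = e^(-2πi·14/15)

ω_15^29 = ω_15^14 = 0.9135+0.4067i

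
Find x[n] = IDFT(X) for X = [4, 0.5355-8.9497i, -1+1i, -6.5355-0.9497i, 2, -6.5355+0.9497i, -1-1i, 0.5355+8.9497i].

x[n] = (1/8) Σ(k=0 to 7) X[k] · e^(2πikn/8)

Computing each x[n]:
x[0] = -1
x[1] = 3
x[2] = 3
x[3] = 1
x[4] = 2
x[5] = -3
x[6] = -1
x[7] = 0

x = [-1, 3, 3, 1, 2, -3, -1, 0]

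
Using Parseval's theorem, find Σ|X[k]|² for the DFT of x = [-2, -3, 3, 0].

Parseval: Σ|x[n]|² = (1/N)Σ|X[k]|², so Σ|X[k]|² = N·Σ|x[n]|² = 4·22.0000

Σ|X[k]|² = N·Σ|x[n]|² = 4·22.0000 = 88.0000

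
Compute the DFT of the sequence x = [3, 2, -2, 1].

X[k] = Σ(n=0 to 3) x[n] · ω_4^(nk)
where ω_4 = e^(-2πi/4)

Computing each X[k]:
X[0] = 4
X[1] = 5-1i
X[2] = -2
X[3] = 5+1i

X = [4, 5-1i, -2, 5+1i]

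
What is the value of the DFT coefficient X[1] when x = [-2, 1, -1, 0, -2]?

X[1] = Σ(n=0 to 4) x[n] · ω_5^(1n) where ω_5 = e^(-2πi/5)
= (-2)·ω_5^0 + (1)·ω_5^1 + (-1)·ω_5^2 + (0)·ω_5^3 + (-2)·ω_5^4

X[1] = -1.5000-2.2654i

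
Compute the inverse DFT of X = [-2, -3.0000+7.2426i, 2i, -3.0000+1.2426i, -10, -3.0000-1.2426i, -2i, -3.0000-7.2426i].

x[n] = (1/8) Σ(k=0 to 7) X[k] · e^(2πikn/8)

Computing each x[n]:
x[0] = -3
x[1] = -1
x[2] = -3
x[3] = 0
x[4] = 0
x[5] = 2
x[6] = 0
x[7] = 3

x = [-3, -1, -3, 0, 0, 2, 0, 3]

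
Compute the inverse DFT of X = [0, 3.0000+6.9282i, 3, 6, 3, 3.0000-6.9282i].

x[n] = (1/6) Σ(k=0 to 5) X[k] · e^(2πikn/6)

Computing each x[n]:
x[0] = 3
x[1] = -3
x[2] = -2
x[3] = -1
x[4] = 2
x[5] = 1

x = [3, -3, -2, -1, 2, 1]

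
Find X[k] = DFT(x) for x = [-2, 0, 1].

X[k] = Σ(n=0 to 2) x[n] · ω_3^(nk)
where ω_3 = e^(-2πi/3)

Computing each X[k]:
X[0] = -1
X[1] = -2.5000+0.8660i
X[2] = -2.5000-0.8660i

X = [-1, -2.5000+0.8660i, -2.5000-0.8660i]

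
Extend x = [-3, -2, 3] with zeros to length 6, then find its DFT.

Original 3-point DFT: [-2, -3.5000+4.3301i, -3.5000-4.3301i]
Zero-padded 6-point DFT provides frequency interpolation.

DFT_6([x, 0, ...]) = [-2, -5.5000-0.8660i, -3.5000+4.3301i, 2, -3.5000-4.3301i, -5.5000+0.8660i]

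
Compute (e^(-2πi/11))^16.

Since ω_11^11 = 1, powers reduce modulo 11.
16 mod 11 = 5
So ω_11^16 = ω_11^5 = e^(-2πi·5/11)

ω_11^16 = ω_11^5 = -0.9595-0.2817i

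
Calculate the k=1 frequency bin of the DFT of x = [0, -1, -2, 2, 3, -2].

X[1] = Σ(n=0 to 5) x[n] · ω_6^(1n) where ω_6 = e^(-2πi/6)
= (0)·ω_6^0 + (-1)·ω_6^1 + (-2)·ω_6^2 + (2)·ω_6^3 + (3)·ω_6^4 + (-2)·ω_6^5

X[1] = -4.0000+3.4641i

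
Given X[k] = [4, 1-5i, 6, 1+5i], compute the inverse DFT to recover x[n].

x[n] = (1/4) Σ(k=0 to 3) X[k] · e^(2πikn/4)

Computing each x[n]:
x[0] = 3
x[1] = 2
x[2] = 2
x[3] = -3

x = [3, 2, 2, -3]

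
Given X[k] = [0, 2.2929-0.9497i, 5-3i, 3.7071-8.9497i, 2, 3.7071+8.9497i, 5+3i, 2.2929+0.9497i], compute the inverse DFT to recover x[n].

x[n] = (1/8) Σ(k=0 to 7) X[k] · e^(2πikn/8)

Computing each x[n]:
x[0] = 3
x[1] = 2
x[2] = -3
x[3] = 1
x[4] = 0
x[5] = -1
x[6] = 1
x[7] = -3

x = [3, 2, -3, 1, 0, -1, 1, -3]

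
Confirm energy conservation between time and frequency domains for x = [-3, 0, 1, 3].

Time domain:
Σ|x[n]|² = |-3|² + |0|² + |1|² + |3|² = 19.0000

Frequency domain:
(1/4)Σ|X[k]|² = (1/4)(|1|² + |-4+3i|² + |-5|² + |-4-3i|²) = (1/4)·76.0000 = 19.0000

Both sides agree, confirming Parseval's theorem.

Σ|x[n]|² = (1/N)Σ|X[k]|² = 19.0000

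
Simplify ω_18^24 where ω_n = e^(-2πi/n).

Since ω_18^18 = 1, powers reduce modulo 18.
24 mod 18 = 6
So ω_18^24 = ω_18^6 = e^(-2πi·6/18)

ω_18^24 = ω_18^6 = -0.5000-0.8660i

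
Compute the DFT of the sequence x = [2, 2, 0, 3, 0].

X[k] = Σ(n=0 to 4) x[n] · ω_5^(nk)
where ω_5 = e^(-2πi/5)

Computing each X[k]:
X[0] = 7
X[1] = 0.1910-0.1388i
X[2] = 1.3090-4.0287i
X[3] = 1.3090+4.0287i
X[4] = 0.1910+0.1388i

X = [7, 0.1910-0.1388i, 1.3090-4.0287i, 1.3090+4.0287i, 0.1910+0.1388i]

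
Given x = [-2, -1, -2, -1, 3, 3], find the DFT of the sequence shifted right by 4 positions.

Time shift by 4: X_shifted[k] = ω_6^(4k) · X[k]
Shifted x = [-2, -1, 3, 3, -2, -1]

DFT(x[n-4]) = [0, -6.5000-4.3301i, 1.5000+4.3301i, -2, 1.5000-4.3301i, -6.5000+4.3301i]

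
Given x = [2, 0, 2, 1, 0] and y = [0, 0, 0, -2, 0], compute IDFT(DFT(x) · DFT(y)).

(x ⊛ y)[n] = Σ(m=0 to 4) x[m] · y[(n-m) mod 5]

Computing each output sample:
(x ⊛ y)[0] = -4
(x ⊛ y)[1] = -2
(x ⊛ y)[2] = 0
(x ⊛ y)[3] = -4
(x ⊛ y)[4] = 0

x ⊛ y = [-4, -2, 0, -4, 0]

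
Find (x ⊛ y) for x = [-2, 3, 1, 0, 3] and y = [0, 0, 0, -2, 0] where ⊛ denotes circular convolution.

(x ⊛ y)[n] = Σ(m=0 to 4) x[m] · y[(n-m) mod 5]

Computing each output sample:
(x ⊛ y)[0] = -2
(x ⊛ y)[1] = 0
(x ⊛ y)[2] = -6
(x ⊛ y)[3] = 4
(x ⊛ y)[4] = -6

x ⊛ y = [-2, 0, -6, 4, -6]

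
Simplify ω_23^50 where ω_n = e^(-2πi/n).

Since ω_23^23 = 1, powers reduce modulo 23.
50 mod 23 = 4
So ω_23^50 = ω_23^4 = e^(-2πi·4/23)

ω_23^50 = ω_23^4 = 0.4601-0.8879i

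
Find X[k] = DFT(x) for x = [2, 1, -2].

X[k] = Σ(n=0 to 2) x[n] · ω_3^(nk)
where ω_3 = e^(-2πi/3)

Computing each X[k]:
X[0] = 1
X[1] = 2.5000-2.5981i
X[2] = 2.5000+2.5981i

X = [1, 2.5000-2.5981i, 2.5000+2.5981i]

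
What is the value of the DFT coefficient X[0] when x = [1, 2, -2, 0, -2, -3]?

X[0] = Σ(n=0 to 5) x[n] · ω_6^0 = Σ x[n]
= (1) + (2) + (-2) + (0) + (-2) + (-3)

X[0] = -4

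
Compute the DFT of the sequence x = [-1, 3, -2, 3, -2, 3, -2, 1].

X[k] = Σ(n=0 to 7) x[n] · ω_8^(nk)
where ω_8 = e^(-2πi/8)

Computing each X[k]:
X[0] = 3
X[1] = -0.4142-1.4142i
X[2] = 1-2i
X[3] = 2.4142-1.4142i
X[4] = -17
X[5] = 2.4142+1.4142i
X[6] = 1+2i
X[7] = -0.4142+1.4142i

X = [3, -0.4142-1.4142i, 1-2i, 2.4142-1.4142i, -17, 2.4142+1.4142i, 1+2i, -0.4142+1.4142i]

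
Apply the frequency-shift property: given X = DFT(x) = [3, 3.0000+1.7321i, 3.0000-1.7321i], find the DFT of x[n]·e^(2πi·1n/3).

Modulation property: DFT(ω_3^(-1n)·x[n]) = X[(k-1) mod 3], so circularly shift X by 1 positions.

X[k-1] = [3.0000-1.7321i, 3, 3.0000+1.7321i]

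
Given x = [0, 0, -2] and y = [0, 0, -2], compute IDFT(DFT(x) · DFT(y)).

(x ⊛ y)[n] = Σ(m=0 to 2) x[m] · y[(n-m) mod 3]

Computing each output sample:
(x ⊛ y)[0] = 0
(x ⊛ y)[1] = 4
(x ⊛ y)[2] = 0

x ⊛ y = [0, 4, 0]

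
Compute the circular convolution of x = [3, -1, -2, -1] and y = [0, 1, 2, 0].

(x ⊛ y)[n] = Σ(m=0 to 3) x[m] · y[(n-m) mod 4]

Computing each output sample:
(x ⊛ y)[0] = -5
(x ⊛ y)[1] = 1
(x ⊛ y)[2] = 5
(x ⊛ y)[3] = -4

x ⊛ y = [-5, 1, 5, -4]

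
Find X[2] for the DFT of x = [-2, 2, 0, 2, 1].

X[2] = Σ(n=0 to 4) x[n] · ω_5^(2n) where ω_5 = e^(-2πi/5)
= (-2)·ω_5^0 + (2)·ω_5^2 + (0)·ω_5^4 + (2)·ω_5^6 + (1)·ω_5^8

X[2] = -3.8090-2.4899i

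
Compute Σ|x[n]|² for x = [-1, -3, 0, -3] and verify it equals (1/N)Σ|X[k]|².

Time domain:
Σ|x[n]|² = |-1|² + |-3|² + |0|² + |-3|² = 19.0000

Frequency domain:
(1/4)Σ|X[k]|² = (1/4)(|-7|² + |-1|² + |5|² + |-1|²) = (1/4)·76.0000 = 19.0000

Both sides agree, confirming Parseval's theorem.

Σ|x[n]|² = (1/N)Σ|X[k]|² = 19.0000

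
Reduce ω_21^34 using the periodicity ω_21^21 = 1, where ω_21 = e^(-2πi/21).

Since ω_21^21 = 1, powers reduce modulo 21.
34 mod 21 = 13
So ω_21^34 = ω_21^13 = e^(-2πi·13/21)

ω_21^34 = ω_21^13 = -0.7331+0.6802i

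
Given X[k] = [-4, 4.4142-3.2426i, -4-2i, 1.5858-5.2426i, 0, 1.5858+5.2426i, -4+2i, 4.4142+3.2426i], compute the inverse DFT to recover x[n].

x[n] = (1/8) Σ(k=0 to 7) X[k] · e^(2πikn/8)

Computing each x[n]:
x[0] = 0
x[1] = 2
x[2] = 0
x[3] = 0
x[4] = -3
x[5] = -2
x[6] = 1
x[7] = -2

x = [0, 2, 0, 0, -3, -2, 1, -2]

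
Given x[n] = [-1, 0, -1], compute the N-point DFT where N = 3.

X[k] = Σ(n=0 to 2) x[n] · ω_3^(nk)
where ω_3 = e^(-2πi/3)

Computing each X[k]:
X[0] = -2
X[1] = -0.5000-0.8660i
X[2] = -0.5000+0.8660i

X = [-2, -0.5000-0.8660i, -0.5000+0.8660i]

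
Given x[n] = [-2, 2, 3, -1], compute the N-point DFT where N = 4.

X[k] = Σ(n=0 to 3) x[n] · ω_4^(nk)
where ω_4 = e^(-2πi/4)

Computing each X[k]:
X[0] = 2
X[1] = -5-3i
X[2] = 0
X[3] = -5+3i

X = [2, -5-3i, 0, -5+3i]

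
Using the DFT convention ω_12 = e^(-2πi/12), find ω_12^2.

ω_12^2 = e^(-2πi·2/12)
= cos(-2π·2/12) + i·sin(-2π·2/12)
= cos(-4π/12) + i·sin(-4π/12)

ω_12^2 = cos(-4π/12) + i·sin(-4π/12) = 0.5000-0.8660i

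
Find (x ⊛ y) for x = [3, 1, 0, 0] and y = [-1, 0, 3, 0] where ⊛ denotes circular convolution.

(x ⊛ y)[n] = Σ(m=0 to 3) x[m] · y[(n-m) mod 4]

Computing each output sample:
(x ⊛ y)[0] = -3
(x ⊛ y)[1] = -1
(x ⊛ y)[2] = 9
(x ⊛ y)[3] = 3

x ⊛ y = [-3, -1, 9, 3]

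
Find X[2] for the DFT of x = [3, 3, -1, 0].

X[2] = Σ(n=0 to 3) x[n] · ω_4^(2n) where ω_4 = e^(-2πi/4)
= (3)·ω_4^0 + (3)·ω_4^2 + (-1)·ω_4^4 + (0)·ω_4^6

X[2] = -1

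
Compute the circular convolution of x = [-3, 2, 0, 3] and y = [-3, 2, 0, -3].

(x ⊛ y)[n] = Σ(m=0 to 3) x[m] · y[(n-m) mod 4]

Computing each output sample:
(x ⊛ y)[0] = 9
(x ⊛ y)[1] = -12
(x ⊛ y)[2] = -5
(x ⊛ y)[3] = 0

x ⊛ y = [9, -12, -5, 0]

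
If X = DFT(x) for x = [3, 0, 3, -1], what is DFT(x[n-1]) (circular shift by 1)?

Time shift by 1: X_shifted[k] = ω_4^(1k) · X[k]
Shifted x = [-1, 3, 0, 3]

DFT(x[n-1]) = [5, -1, -7, -1]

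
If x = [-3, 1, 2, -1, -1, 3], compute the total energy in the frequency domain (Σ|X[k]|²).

Parseval: Σ|x[n]|² = (1/N)Σ|X[k]|², so Σ|X[k]|² = N·Σ|x[n]|² = 6·25.0000

Σ|X[k]|² = N·Σ|x[n]|² = 6·25.0000 = 150.0000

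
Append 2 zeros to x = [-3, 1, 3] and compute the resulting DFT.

Original 3-point DFT: [1, -5.0000+1.7321i, -5.0000-1.7321i]
Zero-padded 5-point DFT provides frequency interpolation.

DFT_5([x, 0, ...]) = [1, -5.1180-2.7144i, -2.8820+2.2654i, -2.8820-2.2654i, -5.1180+2.7144i]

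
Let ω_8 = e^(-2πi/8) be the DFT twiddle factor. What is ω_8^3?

ω_8^3 = e^(-2πi·3/8)
= cos(-2π·3/8) + i·sin(-2π·3/8)
= cos(-6π/8) + i·sin(-6π/8)

ω_8^3 = cos(-6π/8) + i·sin(-6π/8) = -0.7071-0.7071i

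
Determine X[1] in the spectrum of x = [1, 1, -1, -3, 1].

X[1] = Σ(n=0 to 4) x[n] · ω_5^(1n) where ω_5 = e^(-2πi/5)
= (1)·ω_5^0 + (1)·ω_5^1 + (-1)·ω_5^2 + (-3)·ω_5^3 + (1)·ω_5^4

X[1] = 4.8541-1.1756i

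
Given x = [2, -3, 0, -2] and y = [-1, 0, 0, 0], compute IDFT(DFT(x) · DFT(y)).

(x ⊛ y)[n] = Σ(m=0 to 3) x[m] · y[(n-m) mod 4]

Computing each output sample:
(x ⊛ y)[0] = -2
(x ⊛ y)[1] = 3
(x ⊛ y)[2] = 0
(x ⊛ y)[3] = 2

x ⊛ y = [-2, 3, 0, 2]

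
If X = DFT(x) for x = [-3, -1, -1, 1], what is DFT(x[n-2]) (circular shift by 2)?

Time shift by 2: X_shifted[k] = ω_4^(2k) · X[k]
Shifted x = [-1, 1, -3, -1]

DFT(x[n-2]) = [-4, 2-2i, -4, 2+2i]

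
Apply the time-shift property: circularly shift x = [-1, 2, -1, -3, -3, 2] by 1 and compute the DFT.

Time shift by 1: X_shifted[k] = ω_6^(1k) · X[k]
Shifted x = [2, -1, 2, -1, -3, -3]

DFT(x[n-1]) = [-4, 1.5000-6.0622i, 3.5000+2.5981i, 6, 3.5000-2.5981i, 1.5000+6.0622i]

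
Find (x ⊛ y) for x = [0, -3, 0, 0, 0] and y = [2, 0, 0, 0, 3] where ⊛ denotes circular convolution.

(x ⊛ y)[n] = Σ(m=0 to 4) x[m] · y[(n-m) mod 5]

Computing each output sample:
(x ⊛ y)[0] = -9
(x ⊛ y)[1] = -6
(x ⊛ y)[2] = 0
(x ⊛ y)[3] = 0
(x ⊛ y)[4] = 0

x ⊛ y = [-9, -6, 0, 0, 0]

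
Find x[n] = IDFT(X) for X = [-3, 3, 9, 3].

x[n] = (1/4) Σ(k=0 to 3) X[k] · e^(2πikn/4)

Computing each x[n]:
x[0] = 3
x[1] = -3
x[2] = 0
x[3] = -3

x = [3, -3, 0, -3]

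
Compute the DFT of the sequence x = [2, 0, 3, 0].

X[k] = Σ(n=0 to 3) x[n] · ω_4^(nk)
where ω_4 = e^(-2πi/4)

Computing each X[k]:
X[0] = 5
X[1] = -1
X[2] = 5
X[3] = -1

X = [5, -1, 5, -1]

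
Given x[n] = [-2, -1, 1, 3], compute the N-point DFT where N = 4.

X[k] = Σ(n=0 to 3) x[n] · ω_4^(nk)
where ω_4 = e^(-2πi/4)

Computing each X[k]:
X[0] = 1
X[1] = -3+4i
X[2] = -3
X[3] = -3-4i

X = [1, -3+4i, -3, -3-4i]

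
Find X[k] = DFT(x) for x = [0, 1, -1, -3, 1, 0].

X[k] = Σ(n=0 to 5) x[n] · ω_6^(nk)
where ω_6 = e^(-2πi/6)

Computing each X[k]:
X[0] = -2
X[1] = 3.5000+0.8660i
X[2] = -3.5000-2.5981i
X[3] = 2
X[4] = -3.5000+2.5981i
X[5] = 3.5000-0.8660i

X = [-2, 3.5000+0.8660i, -3.5000-2.5981i, 2, -3.5000+2.5981i, 3.5000-0.8660i]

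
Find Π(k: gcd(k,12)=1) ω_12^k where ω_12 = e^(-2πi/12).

The primitive 12th roots of unity are ω_12^k for k coprime to 12: k ∈ {1, 5, 7, 11}
Their product equals the constant term of the cyclotomic polynomial Φ_12(x) up to sign.
For n ≥ 3, the product of all primitive nth roots of unity is 1. (For n=1 it is 1; for n=2 it is -1.)

1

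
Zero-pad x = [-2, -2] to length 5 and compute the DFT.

Original 2-point DFT: [-4, 0]
Zero-padded 5-point DFT provides frequency interpolation.

DFT_5([x, 0, ...]) = [-4, -2.6180+1.9021i, -0.3820+1.1756i, -0.3820-1.1756i, -2.6180-1.9021i]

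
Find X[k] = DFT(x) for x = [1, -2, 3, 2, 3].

X[k] = Σ(n=0 to 4) x[n] · ω_5^(nk)
where ω_5 = e^(-2πi/5)

Computing each X[k]:
X[0] = 7
X[1] = -2.7361+4.1675i
X[2] = 1.7361+3.8900i
X[3] = 1.7361-3.8900i
X[4] = -2.7361-4.1675i

X = [7, -2.7361+4.1675i, 1.7361+3.8900i, 1.7361-3.8900i, -2.7361-4.1675i]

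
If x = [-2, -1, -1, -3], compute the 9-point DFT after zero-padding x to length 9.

Original 4-point DFT: [-7, -1-2i, 1, -1+2i]
Zero-padded 9-point DFT provides frequency interpolation.

DFT_9([x, 0, ...]) = [-7, -1.4397+4.2257i, 0.2660-1.2712i, -4, -0.3264+2.2973i, -0.3264-2.2973i, -4, 0.2660+1.2712i, -1.4397-4.2257i]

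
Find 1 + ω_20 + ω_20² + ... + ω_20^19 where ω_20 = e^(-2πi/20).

Sum of all nth roots of unity equals 0 for n > 1 (geometric series with r ≠ 1).

0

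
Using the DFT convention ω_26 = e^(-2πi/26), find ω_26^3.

ω_26^3 = e^(-2πi·3/26)
= cos(-2π·3/26) + i·sin(-2π·3/26)
= cos(-6π/26) + i·sin(-6π/26)

ω_26^3 = cos(-6π/26) + i·sin(-6π/26) = 0.7485-0.6631i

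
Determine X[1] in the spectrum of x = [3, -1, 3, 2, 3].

X[1] = Σ(n=0 to 4) x[n] · ω_5^(1n) where ω_5 = e^(-2πi/5)
= (3)·ω_5^0 + (-1)·ω_5^1 + (3)·ω_5^2 + (2)·ω_5^3 + (3)·ω_5^4

X[1] = -0.4271+3.2164i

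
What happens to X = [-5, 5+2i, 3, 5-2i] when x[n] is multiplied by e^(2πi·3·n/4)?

Modulation property: DFT(ω_4^(-3n)·x[n]) = X[(k-3) mod 4], so circularly shift X by 3 positions.

X[k-3] = [5+2i, 3, 5-2i, -5]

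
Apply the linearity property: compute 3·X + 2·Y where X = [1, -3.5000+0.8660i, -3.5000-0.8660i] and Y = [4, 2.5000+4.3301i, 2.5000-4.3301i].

By linearity: DFT(3x + 2y) = 3·DFT(x) + 2·DFT(y)
= 3·[1, -3.5000+0.8660i, -3.5000-0.8660i] + 2·[4, 2.5000+4.3301i, 2.5000-4.3301i]

Computing element-wise:
Z[0] = 3·(1) + 2·(4) = 11
Z[1] = 3·(-3.5000+0.8660i) + 2·(2.5000+4.3301i) = -5.5000+11.2582i
Z[2] = 3·(-3.5000-0.8660i) + 2·(2.5000-4.3301i) = -5.5000-11.2582i

DFT(3x + 2y) = 3·X + 2·Y = [11, -5.5000+11.2582i, -5.5000-11.2582i]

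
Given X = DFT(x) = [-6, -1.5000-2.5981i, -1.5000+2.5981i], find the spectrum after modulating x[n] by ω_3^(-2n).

Modulation property: DFT(ω_3^(-2n)·x[n]) = X[(k-2) mod 3], so circularly shift X by 2 positions.

X[k-2] = [-1.5000-2.5981i, -1.5000+2.5981i, -6]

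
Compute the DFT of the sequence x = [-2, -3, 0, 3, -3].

X[k] = Σ(n=0 to 4) x[n] · ω_5^(nk)
where ω_5 = e^(-2πi/5)

Computing each X[k]:
X[0] = -5
X[1] = -6.2812+1.7634i
X[2] = 3.7812-2.8532i
X[3] = 3.7812+2.8532i
X[4] = -6.2812-1.7634i

X = [-5, -6.2812+1.7634i, 3.7812-2.8532i, 3.7812+2.8532i, -6.2812-1.7634i]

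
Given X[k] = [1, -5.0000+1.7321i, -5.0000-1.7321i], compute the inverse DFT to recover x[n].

x[n] = (1/3) Σ(k=0 to 2) X[k] · e^(2πikn/3)

Computing each x[n]:
x[0] = -3
x[1] = 1
x[2] = 3

x = [-3, 1, 3]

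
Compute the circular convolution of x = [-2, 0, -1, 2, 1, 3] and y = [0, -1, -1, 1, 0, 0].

(x ⊛ y)[n] = Σ(m=0 to 5) x[m] · y[(n-m) mod 6]

Computing each output sample:
(x ⊛ y)[0] = -2
(x ⊛ y)[1] = 0
(x ⊛ y)[2] = 5
(x ⊛ y)[3] = -1
(x ⊛ y)[4] = -1
(x ⊛ y)[5] = -4

x ⊛ y = [-2, 0, 5, -1, -1, -4]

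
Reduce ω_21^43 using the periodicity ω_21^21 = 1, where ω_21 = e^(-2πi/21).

Since ω_21^21 = 1, powers reduce modulo 21.
43 mod 21 = 1
So ω_21^43 = ω_21^1 = e^(-2πi·1/21)

ω_21^43 = ω_21^1 = 0.9556-0.2948i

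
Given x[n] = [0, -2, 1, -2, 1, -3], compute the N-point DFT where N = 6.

X[k] = Σ(n=0 to 5) x[n] · ω_6^(nk)
where ω_6 = e^(-2πi/6)

Computing each X[k]:
X[0] = -5
X[1] = -1.5000-0.8660i
X[2] = -0.5000-0.8660i
X[3] = 9
X[4] = -0.5000+0.8660i
X[5] = -1.5000+0.8660i

X = [-5, -1.5000-0.8660i, -0.5000-0.8660i, 9, -0.5000+0.8660i, -1.5000+0.8660i]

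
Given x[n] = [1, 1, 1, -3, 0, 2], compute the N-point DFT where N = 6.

X[k] = Σ(n=0 to 5) x[n] · ω_6^(nk)
where ω_6 = e^(-2πi/6)

Computing each X[k]:
X[0] = 2
X[1] = 5
X[2] = -4.0000+1.7321i
X[3] = 2
X[4] = -4.0000-1.7321i
X[5] = 5

X = [2, 5, -4.0000+1.7321i, 2, -4.0000-1.7321i, 5]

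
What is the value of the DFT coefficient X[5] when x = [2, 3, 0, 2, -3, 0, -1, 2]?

X[5] = Σ(n=0 to 7) x[n] · ω_8^(5n) where ω_8 = e^(-2πi/8)
= (2)·ω_8^0 + (3)·ω_8^5 + (0)·ω_8^10 + (2)·ω_8^15 + (-3)·ω_8^20 + (0)·ω_8^25 + (-1)·ω_8^30 + (2)·ω_8^35

X[5] = 2.8787+1.1213i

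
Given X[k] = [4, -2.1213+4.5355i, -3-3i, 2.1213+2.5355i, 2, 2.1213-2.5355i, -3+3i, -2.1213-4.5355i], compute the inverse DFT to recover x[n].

x[n] = (1/8) Σ(k=0 to 7) X[k] · e^(2πikn/8)

Computing each x[n]:
x[0] = 0
x[1] = -1
x[2] = 1
x[3] = -1
x[4] = 0
x[5] = 3
x[6] = 2
x[7] = 0

x = [0, -1, 1, -1, 0, 3, 2, 0]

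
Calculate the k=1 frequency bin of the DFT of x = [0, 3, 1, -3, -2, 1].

X[1] = Σ(n=0 to 5) x[n] · ω_6^(1n) where ω_6 = e^(-2πi/6)
= (0)·ω_6^0 + (3)·ω_6^1 + (1)·ω_6^2 + (-3)·ω_6^3 + (-2)·ω_6^4 + (1)·ω_6^5

X[1] = 5.5000-4.3301i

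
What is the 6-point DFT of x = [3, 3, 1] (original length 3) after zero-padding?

Original 3-point DFT: [7, 1.0000-1.7321i, 1.0000+1.7321i]
Zero-padded 6-point DFT provides frequency interpolation.

DFT_6([x, 0, ...]) = [7, 4.0000-3.4641i, 1.0000-1.7321i, 1, 1.0000+1.7321i, 4.0000+3.4641i]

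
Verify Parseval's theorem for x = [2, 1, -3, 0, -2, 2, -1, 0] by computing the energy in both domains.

Time domain:
Σ|x[n]|² = |2|² + |1|² + |-3|² + |0|² + |-2|² + |2|² + |-1|² + |0|² = 23.0000

Frequency domain:
(1/8)Σ|X[k]|² = (1/8)(|-1|² + |3.2929+2.7071i|² + |4-3i|² + |4.7071-1.2929i|² + |-7|² + |4.7071+1.2929i|² + |4+3i|² + |3.2929-2.7071i|²) = (1/8)·184.0000 = 23.0000

Both sides agree, confirming Parseval's theorem.

Σ|x[n]|² = (1/N)Σ|X[k]|² = 23.0000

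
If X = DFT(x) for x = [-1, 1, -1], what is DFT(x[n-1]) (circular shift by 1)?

Time shift by 1: X_shifted[k] = ω_3^(1k) · X[k]
Shifted x = [-1, -1, 1]

DFT(x[n-1]) = [-1, -1.0000+1.7321i, -1.0000-1.7321i]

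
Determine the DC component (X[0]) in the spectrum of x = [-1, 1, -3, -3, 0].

X[0] = Σ(n=0 to 4) x[n] · ω_5^0 = Σ x[n]
= (-1) + (1) + (-3) + (-3) + (0)

X[0] = -6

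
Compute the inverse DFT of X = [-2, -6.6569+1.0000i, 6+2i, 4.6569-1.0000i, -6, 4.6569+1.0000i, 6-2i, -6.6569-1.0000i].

x[n] = (1/8) Σ(k=0 to 7) X[k] · e^(2πikn/8)

Computing each x[n]:
x[0] = 0
x[1] = -2
x[2] = -3
x[3] = 3
x[4] = 1
x[5] = 2
x[6] = -2
x[7] = -1

x = [0, -2, -3, 3, 1, 2, -2, -1]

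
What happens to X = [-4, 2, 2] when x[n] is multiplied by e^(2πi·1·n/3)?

Modulation property: DFT(ω_3^(-1n)·x[n]) = X[(k-1) mod 3], so circularly shift X by 1 positions.

X[k-1] = [2, -4, 2]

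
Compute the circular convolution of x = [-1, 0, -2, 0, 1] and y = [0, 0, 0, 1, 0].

(x ⊛ y)[n] = Σ(m=0 to 4) x[m] · y[(n-m) mod 5]

Computing each output sample:
(x ⊛ y)[0] = -2
(x ⊛ y)[1] = 0
(x ⊛ y)[2] = 1
(x ⊛ y)[3] = -1
(x ⊛ y)[4] = 0

x ⊛ y = [-2, 0, 1, -1, 0]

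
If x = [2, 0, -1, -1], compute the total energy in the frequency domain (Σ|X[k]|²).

Parseval: Σ|x[n]|² = (1/N)Σ|X[k]|², so Σ|X[k]|² = N·Σ|x[n]|² = 4·6.0000

Σ|X[k]|² = N·Σ|x[n]|² = 4·6.0000 = 24.0000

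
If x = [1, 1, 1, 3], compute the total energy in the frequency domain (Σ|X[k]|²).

Parseval: Σ|x[n]|² = (1/N)Σ|X[k]|², so Σ|X[k]|² = N·Σ|x[n]|² = 4·12.0000

Σ|X[k]|² = N·Σ|x[n]|² = 4·12.0000 = 48.0000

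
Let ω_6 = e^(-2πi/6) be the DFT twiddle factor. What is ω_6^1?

ω_6^1 = e^(-2πi·1/6)
= cos(-2π·1/6) + i·sin(-2π·1/6)
= cos(-2π/6) + i·sin(-2π/6)

ω_6^1 = cos(-2π/6) + i·sin(-2π/6) = 0.5000-0.8660i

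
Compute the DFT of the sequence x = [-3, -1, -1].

X[k] = Σ(n=0 to 2) x[n] · ω_3^(nk)
where ω_3 = e^(-2πi/3)

Computing each X[k]:
X[0] = -5
X[1] = -2
X[2] = -2

X = [-5, -2, -2]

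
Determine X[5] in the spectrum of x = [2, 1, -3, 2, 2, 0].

X[5] = Σ(n=0 to 5) x[n] · ω_6^(5n) where ω_6 = e^(-2πi/6)
= (2)·ω_6^0 + (1)·ω_6^5 + (-3)·ω_6^10 + (2)·ω_6^15 + (2)·ω_6^20 + (0)·ω_6^25

X[5] = 1.0000-3.4641i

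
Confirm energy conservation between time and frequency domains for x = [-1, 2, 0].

Time domain:
Σ|x[n]|² = |-1|² + |2|² + |0|² = 5.0000

Frequency domain:
(1/3)Σ|X[k]|² = (1/3)(|1|² + |-2.0000-1.7321i|² + |-2.0000+1.7321i|²) = (1/3)·15.0000 = 5.0000

Both sides agree, confirming Parseval's theorem.

Σ|x[n]|² = (1/N)Σ|X[k]|² = 5.0000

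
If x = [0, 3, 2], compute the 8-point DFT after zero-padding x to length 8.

Original 3-point DFT: [5, -2.5000-0.8660i, -2.5000+0.8660i]
Zero-padded 8-point DFT provides frequency interpolation.

DFT_8([x, 0, ...]) = [5, 2.1213-4.1213i, -2-3i, -2.1213-0.1213i, -1, -2.1213+0.1213i, -2+3i, 2.1213+4.1213i]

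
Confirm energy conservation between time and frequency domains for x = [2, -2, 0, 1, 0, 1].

Time domain:
Σ|x[n]|² = |2|² + |-2|² + |0|² + |1|² + |0|² + |1|² = 10.0000

Frequency domain:
(1/6)Σ|X[k]|² = (1/6)(|2|² + |0.5000+2.5981i|² + |3.5000+2.5981i|² + |2|² + |3.5000-2.5981i|² + |0.5000-2.5981i|²) = (1/6)·60.0000 = 10.0000

Both sides agree, confirming Parseval's theorem.

Σ|x[n]|² = (1/N)Σ|X[k]|² = 10.0000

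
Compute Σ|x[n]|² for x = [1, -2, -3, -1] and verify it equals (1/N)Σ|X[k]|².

Time domain:
Σ|x[n]|² = |1|² + |-2|² + |-3|² + |-1|² = 15.0000

Frequency domain:
(1/4)Σ|X[k]|² = (1/4)(|-5|² + |4+1i|² + |1|² + |4-1i|²) = (1/4)·60.0000 = 15.0000

Both sides agree, confirming Parseval's theorem.

Σ|x[n]|² = (1/N)Σ|X[k]|² = 15.0000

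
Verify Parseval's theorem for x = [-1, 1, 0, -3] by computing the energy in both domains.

Time domain:
Σ|x[n]|² = |-1|² + |1|² + |0|² + |-3|² = 11.0000

Frequency domain:
(1/4)Σ|X[k]|² = (1/4)(|-3|² + |-1-4i|² + |1|² + |-1+4i|²) = (1/4)·44.0000 = 11.0000

Both sides agree, confirming Parseval's theorem.

Σ|x[n]|² = (1/N)Σ|X[k]|² = 11.0000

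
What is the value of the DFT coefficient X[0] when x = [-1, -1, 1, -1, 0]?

X[0] = Σ(n=0 to 4) x[n] · ω_5^0 = Σ x[n]
= (-1) + (-1) + (1) + (-1) + (0)

X[0] = -2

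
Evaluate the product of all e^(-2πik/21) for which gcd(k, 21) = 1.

The primitive 21st roots of unity are ω_21^k for k coprime to 21: k ∈ {1, 2, 4, 5, 8, 10, 11, 13, 16, 17, 19, 20}
Their product equals the constant term of the cyclotomic polynomial Φ_21(x) up to sign.
For n ≥ 3, the product of all primitive nth roots of unity is 1. (For n=1 it is 1; for n=2 it is -1.)

1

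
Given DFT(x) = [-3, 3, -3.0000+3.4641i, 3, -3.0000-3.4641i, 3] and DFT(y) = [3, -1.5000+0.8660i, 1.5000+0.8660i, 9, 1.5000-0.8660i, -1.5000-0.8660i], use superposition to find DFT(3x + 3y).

By linearity: DFT(3x + 3y) = 3·DFT(x) + 3·DFT(y)
= 3·[-3, 3, -3.0000+3.4641i, 3, -3.0000-3.4641i, 3] + 3·[3, -1.5000+0.8660i, 1.5000+0.8660i, 9, 1.5000-0.8660i, -1.5000-0.8660i]

Computing element-wise:
Z[0] = 3·(-3) + 3·(3) = 0
Z[1] = 3·(3) + 3·(-1.5000+0.8660i) = 4.5000+2.5980i
Z[2] = 3·(-3.0000+3.4641i) + 3·(1.5000+0.8660i) = -4.5000+12.9903i
Z[3] = 3·(3) + 3·(9) = 36
Z[4] = 3·(-3.0000-3.4641i) + 3·(1.5000-0.8660i) = -4.5000-12.9903i
Z[5] = 3·(3) + 3·(-1.5000-0.8660i) = 4.5000-2.5980i

DFT(3x + 3y) = 3·X + 3·Y = [0, 4.5000+2.5980i, -4.5000+12.9903i, 36, -4.5000-12.9903i, 4.5000-2.5980i]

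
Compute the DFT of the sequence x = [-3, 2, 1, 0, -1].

X[k] = Σ(n=0 to 4) x[n] · ω_5^(nk)
where ω_5 = e^(-2πi/5)

Computing each X[k]:
X[0] = -1
X[1] = -3.5000-3.4410i
X[2] = -3.5000-0.8123i
X[3] = -3.5000+0.8123i
X[4] = -3.5000+3.4410i

X = [-1, -3.5000-3.4410i, -3.5000-0.8123i, -3.5000+0.8123i, -3.5000+3.4410i]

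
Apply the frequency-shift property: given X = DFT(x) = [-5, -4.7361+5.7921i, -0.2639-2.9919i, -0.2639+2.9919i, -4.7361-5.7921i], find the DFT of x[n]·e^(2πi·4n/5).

Modulation property: DFT(ω_5^(-4n)·x[n]) = X[(k-4) mod 5], so circularly shift X by 4 positions.

X[k-4] = [-4.7361+5.7921i, -0.2639-2.9919i, -0.2639+2.9919i, -4.7361-5.7921i, -5]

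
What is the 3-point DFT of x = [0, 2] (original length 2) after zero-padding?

Original 2-point DFT: [2, -2]
Zero-padded 3-point DFT provides frequency interpolation.

DFT_3([x, 0, ...]) = [2, -1.0000-1.7321i, -1.0000+1.7321i]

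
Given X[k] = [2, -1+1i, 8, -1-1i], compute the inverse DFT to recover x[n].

x[n] = (1/4) Σ(k=0 to 3) X[k] · e^(2πikn/4)

Computing each x[n]:
x[0] = 2
x[1] = -2
x[2] = 3
x[3] = -1

x = [2, -2, 3, -1]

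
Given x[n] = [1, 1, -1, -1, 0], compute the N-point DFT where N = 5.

X[k] = Σ(n=0 to 4) x[n] · ω_5^(nk)
where ω_5 = e^(-2πi/5)

Computing each X[k]:
X[0] = 0
X[1] = 2.9271-0.9511i
X[2] = -0.4271-0.5878i
X[3] = -0.4271+0.5878i
X[4] = 2.9271+0.9511i

X = [0, 2.9271-0.9511i, -0.4271-0.5878i, -0.4271+0.5878i, 2.9271+0.9511i]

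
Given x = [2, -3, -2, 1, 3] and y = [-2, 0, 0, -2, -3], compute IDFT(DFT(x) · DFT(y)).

(x ⊛ y)[n] = Σ(m=0 to 4) x[m] · y[(n-m) mod 5]

Computing each output sample:
(x ⊛ y)[0] = 9
(x ⊛ y)[1] = 10
(x ⊛ y)[2] = -5
(x ⊛ y)[3] = -15
(x ⊛ y)[4] = -6

x ⊛ y = [9, 10, -5, -15, -6]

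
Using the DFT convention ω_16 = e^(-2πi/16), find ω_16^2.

ω_16^2 = e^(-2πi·2/16)
= cos(-2π·2/16) + i·sin(-2π·2/16)
= cos(-4π/16) + i·sin(-4π/16)

ω_16^2 = cos(-4π/16) + i·sin(-4π/16) = 0.7071-0.7071i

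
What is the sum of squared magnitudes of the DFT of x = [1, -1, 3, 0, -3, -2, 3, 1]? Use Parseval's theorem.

Parseval: Σ|x[n]|² = (1/N)Σ|X[k]|², so Σ|X[k]|² = N·Σ|x[n]|² = 8·34.0000

Σ|X[k]|² = N·Σ|x[n]|² = 8·34.0000 = 272.0000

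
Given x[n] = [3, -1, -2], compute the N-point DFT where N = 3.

X[k] = Σ(n=0 to 2) x[n] · ω_3^(nk)
where ω_3 = e^(-2πi/3)

Computing each X[k]:
X[0] = 0
X[1] = 4.5000-0.8660i
X[2] = 4.5000+0.8660i

X = [0, 4.5000-0.8660i, 4.5000+0.8660i]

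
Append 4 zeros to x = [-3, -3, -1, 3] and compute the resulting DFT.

Original 4-point DFT: [-4, -2+6i, -4, -2-6i]
Zero-padded 8-point DFT provides frequency interpolation.

DFT_8([x, 0, ...]) = [-4, -7.2426+1.0000i, -2+6i, 1.2426-1.0000i, -4, 1.2426+1.0000i, -2-6i, -7.2426-1.0000i]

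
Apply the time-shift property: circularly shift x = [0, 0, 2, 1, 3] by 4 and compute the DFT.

Time shift by 4: X_shifted[k] = ω_5^(4k) · X[k]
Shifted x = [0, 2, 1, 3, 0]

DFT(x[n-4]) = [6, -2.6180-0.7265i, -0.3820-3.0777i, -0.3820+3.0777i, -2.6180+0.7265i]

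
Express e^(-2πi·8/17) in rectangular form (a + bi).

ω_17^8 = e^(-2πi·8/17)
= cos(-2π·8/17) + i·sin(-2π·8/17)
= cos(-16π/17) + i·sin(-16π/17)

ω_17^8 = cos(-16π/17) + i·sin(-16π/17) = -0.9830-0.1837i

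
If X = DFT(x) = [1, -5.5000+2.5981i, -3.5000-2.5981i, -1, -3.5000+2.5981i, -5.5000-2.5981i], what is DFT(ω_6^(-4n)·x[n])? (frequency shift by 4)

Modulation property: DFT(ω_6^(-4n)·x[n]) = X[(k-4) mod 6], so circularly shift X by 4 positions.

X[k-4] = [-3.5000-2.5981i, -1, -3.5000+2.5981i, -5.5000-2.5981i, 1, -5.5000+2.5981i]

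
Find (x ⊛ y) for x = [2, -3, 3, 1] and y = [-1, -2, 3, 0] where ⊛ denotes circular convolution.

(x ⊛ y)[n] = Σ(m=0 to 3) x[m] · y[(n-m) mod 4]

Computing each output sample:
(x ⊛ y)[0] = 5
(x ⊛ y)[1] = 2
(x ⊛ y)[2] = 9
(x ⊛ y)[3] = -16

x ⊛ y = [5, 2, 9, -16]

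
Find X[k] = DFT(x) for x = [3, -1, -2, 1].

X[k] = Σ(n=0 to 3) x[n] · ω_4^(nk)
where ω_4 = e^(-2πi/4)

Computing each X[k]:
X[0] = 1
X[1] = 5+2i
X[2] = 1
X[3] = 5-2i

X = [1, 5+2i, 1, 5-2i]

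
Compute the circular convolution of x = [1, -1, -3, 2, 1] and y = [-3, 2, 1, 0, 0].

(x ⊛ y)[n] = Σ(m=0 to 4) x[m] · y[(n-m) mod 5]

Computing each output sample:
(x ⊛ y)[0] = 1
(x ⊛ y)[1] = 6
(x ⊛ y)[2] = 8
(x ⊛ y)[3] = -13
(x ⊛ y)[4] = -2

x ⊛ y = [1, 6, 8, -13, -2]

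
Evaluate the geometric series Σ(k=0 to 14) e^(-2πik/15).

Sum of all nth roots of unity equals 0 for n > 1 (geometric series with r ≠ 1).

0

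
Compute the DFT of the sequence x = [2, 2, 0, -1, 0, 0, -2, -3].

X[k] = Σ(n=0 to 7) x[n] · ω_8^(nk)
where ω_8 = e^(-2πi/8)

Computing each X[k]:
X[0] = -2
X[1] = 2.0000-4.8284i
X[2] = 4-6i
X[3] = 2.0000-0.8284i
X[4] = 2
X[5] = 2.0000+0.8284i
X[6] = 4+6i
X[7] = 2.0000+4.8284i

X = [-2, 2.0000-4.8284i, 4-6i, 2.0000-0.8284i, 2, 2.0000+0.8284i, 4+6i, 2.0000+4.8284i]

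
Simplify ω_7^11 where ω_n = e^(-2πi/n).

Since ω_7^7 = 1, powers reduce modulo 7.
11 mod 7 = 4
So ω_7^11 = ω_7^4 = e^(-2πi·4/7)

ω_7^11 = ω_7^4 = -0.9010+0.4339i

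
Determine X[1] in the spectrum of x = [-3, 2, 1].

X[1] = Σ(n=0 to 2) x[n] · ω_3^(1n) where ω_3 = e^(-2πi/3)
= (-3)·ω_3^0 + (2)·ω_3^1 + (1)·ω_3^2

X[1] = -4.5000-0.8660i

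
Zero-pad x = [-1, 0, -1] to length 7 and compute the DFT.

Original 3-point DFT: [-2, -0.5000-0.8660i, -0.5000+0.8660i]
Zero-padded 7-point DFT provides frequency interpolation.

DFT_7([x, 0, ...]) = [-2, -0.7775+0.9749i, -0.0990-0.4339i, -1.6235-0.7818i, -1.6235+0.7818i, -0.0990+0.4339i, -0.7775-0.9749i]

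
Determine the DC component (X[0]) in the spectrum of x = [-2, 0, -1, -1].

X[0] = Σ(n=0 to 3) x[n] · ω_4^0 = Σ x[n]
= (-2) + (0) + (-1) + (-1)

X[0] = -4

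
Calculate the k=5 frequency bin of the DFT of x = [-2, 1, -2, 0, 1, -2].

X[5] = Σ(n=0 to 5) x[n] · ω_6^(5n) where ω_6 = e^(-2πi/6)
= (-2)·ω_6^0 + (1)·ω_6^5 + (-2)·ω_6^10 + (0)·ω_6^15 + (1)·ω_6^20 + (-2)·ω_6^25

X[5] = -2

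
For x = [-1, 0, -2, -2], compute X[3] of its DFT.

X[3] = Σ(n=0 to 3) x[n] · ω_4^(3n) where ω_4 = e^(-2πi/4)
= (-1)·ω_4^0 + (0)·ω_4^3 + (-2)·ω_4^6 + (-2)·ω_4^9

X[3] = 1+2i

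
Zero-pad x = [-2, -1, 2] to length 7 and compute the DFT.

Original 3-point DFT: [-1, -2.5000+2.5981i, -2.5000-2.5981i]
Zero-padded 7-point DFT provides frequency interpolation.

DFT_7([x, 0, ...]) = [-1, -3.0685-1.1680i, -3.5794+1.8427i, 0.1479+1.9975i, 0.1479-1.9975i, -3.5794-1.8427i, -3.0685+1.1680i]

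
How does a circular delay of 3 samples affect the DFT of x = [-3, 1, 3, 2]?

Time shift by 3: X_shifted[k] = ω_4^(3k) · X[k]
Shifted x = [1, 3, 2, -3]

DFT(x[n-3]) = [3, -1-6i, 3, -1+6i]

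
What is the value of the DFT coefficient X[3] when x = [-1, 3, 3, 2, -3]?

X[3] = Σ(n=0 to 4) x[n] · ω_5^(3n) where ω_5 = e^(-2πi/5)
= (-1)·ω_5^0 + (3)·ω_5^3 + (3)·ω_5^6 + (2)·ω_5^9 + (-3)·ω_5^12

X[3] = 0.5451+2.5757i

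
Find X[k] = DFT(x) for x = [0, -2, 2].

X[k] = Σ(n=0 to 2) x[n] · ω_3^(nk)
where ω_3 = e^(-2πi/3)

Computing each X[k]:
X[0] = 0
X[1] = 3.4641i
X[2] = -3.4641i

X = [0, 3.4641i, -3.4641i]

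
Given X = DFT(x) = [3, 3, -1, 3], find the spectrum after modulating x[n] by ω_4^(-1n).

Modulation property: DFT(ω_4^(-1n)·x[n]) = X[(k-1) mod 4], so circularly shift X by 1 positions.

X[k-1] = [3, 3, 3, -1]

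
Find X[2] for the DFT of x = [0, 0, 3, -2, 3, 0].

X[2] = Σ(n=0 to 5) x[n] · ω_6^(2n) where ω_6 = e^(-2πi/6)
= (0)·ω_6^0 + (0)·ω_6^2 + (3)·ω_6^4 + (-2)·ω_6^6 + (3)·ω_6^8 + (0)·ω_6^10

X[2] = -5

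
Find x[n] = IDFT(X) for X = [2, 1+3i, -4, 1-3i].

x[n] = (1/4) Σ(k=0 to 3) X[k] · e^(2πikn/4)

Computing each x[n]:
x[0] = 0
x[1] = 0
x[2] = -1
x[3] = 3

x = [0, 0, -1, 3]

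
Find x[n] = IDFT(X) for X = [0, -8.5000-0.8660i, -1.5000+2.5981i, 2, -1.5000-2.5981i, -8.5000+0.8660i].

x[n] = (1/6) Σ(k=0 to 5) X[k] · e^(2πikn/6)

Computing each x[n]:
x[0] = -3
x[1] = -2
x[2] = 3
x[3] = 2
x[4] = 1
x[5] = -1

x = [-3, -2, 3, 2, 1, -1]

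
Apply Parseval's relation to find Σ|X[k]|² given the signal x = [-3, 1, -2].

Parseval: Σ|x[n]|² = (1/N)Σ|X[k]|², so Σ|X[k]|² = N·Σ|x[n]|² = 3·14.0000

Σ|X[k]|² = N·Σ|x[n]|² = 3·14.0000 = 42.0000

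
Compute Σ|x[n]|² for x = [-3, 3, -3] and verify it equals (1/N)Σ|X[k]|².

Time domain:
Σ|x[n]|² = |-3|² + |3|² + |-3|² = 27.0000

Frequency domain:
(1/3)Σ|X[k]|² = (1/3)(|-3|² + |-3.0000-5.1962i|² + |-3.0000+5.1962i|²) = (1/3)·81.0000 = 27.0000

Both sides agree, confirming Parseval's theorem.

Σ|x[n]|² = (1/N)Σ|X[k]|² = 27.0000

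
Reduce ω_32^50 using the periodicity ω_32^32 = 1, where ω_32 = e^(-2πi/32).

Since ω_32^32 = 1, powers reduce modulo 32.
50 mod 32 = 18
So ω_32^50 = ω_32^18 = e^(-2πi·18/32)

ω_32^50 = ω_32^18 = -0.9239+0.3827i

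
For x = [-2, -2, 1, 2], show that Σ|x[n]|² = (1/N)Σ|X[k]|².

Time domain:
Σ|x[n]|² = |-2|² + |-2|² + |1|² + |2|² = 13.0000

Frequency domain:
(1/4)Σ|X[k]|² = (1/4)(|-1|² + |-3+4i|² + |-1|² + |-3-4i|²) = (1/4)·52.0000 = 13.0000

Both sides agree, confirming Parseval's theorem.

Σ|x[n]|² = (1/N)Σ|X[k]|² = 13.0000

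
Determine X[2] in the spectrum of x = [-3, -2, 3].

X[2] = Σ(n=0 to 2) x[n] · ω_3^(2n) where ω_3 = e^(-2πi/3)
= (-3)·ω_3^0 + (-2)·ω_3^2 + (3)·ω_3^4

X[2] = -3.5000-4.3301i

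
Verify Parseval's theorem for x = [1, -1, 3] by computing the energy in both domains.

Time domain:
Σ|x[n]|² = |1|² + |-1|² + |3|² = 11.0000

Frequency domain:
(1/3)Σ|X[k]|² = (1/3)(|3|² + |3.4641i|² + |-3.4641i|²) = (1/3)·33.0000 = 11.0000

Both sides agree, confirming Parseval's theorem.

Σ|x[n]|² = (1/N)Σ|X[k]|² = 11.0000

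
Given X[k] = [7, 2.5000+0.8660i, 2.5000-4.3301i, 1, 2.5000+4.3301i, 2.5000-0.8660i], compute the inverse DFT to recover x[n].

x[n] = (1/6) Σ(k=0 to 5) X[k] · e^(2πikn/6)

Computing each x[n]:
x[0] = 3
x[1] = 2
x[2] = -1
x[3] = 1
x[4] = 2
x[5] = 0

x = [3, 2, -1, 1, 2, 0]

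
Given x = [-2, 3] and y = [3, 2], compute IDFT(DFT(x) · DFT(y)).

(x ⊛ y)[n] = Σ(m=0 to 1) x[m] · y[(n-m) mod 2]

Computing each output sample:
(x ⊛ y)[0] = 0
(x ⊛ y)[1] = 5

x ⊛ y = [0, 5]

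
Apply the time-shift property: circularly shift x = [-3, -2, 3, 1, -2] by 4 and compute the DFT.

Time shift by 4: X_shifted[k] = ω_5^(4k) · X[k]
Shifted x = [-2, 3, 1, -2, -3]

DFT(x[n-4]) = [-3, -1.1910-7.4697i, -2.3090-0.6735i, -2.3090+0.6735i, -1.1910+7.4697i]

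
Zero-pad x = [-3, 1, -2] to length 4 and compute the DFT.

Original 3-point DFT: [-4, -2.5000-2.5981i, -2.5000+2.5981i]
Zero-padded 4-point DFT provides frequency interpolation.

DFT_4([x, 0, ...]) = [-4, -1-1i, -6, -1+1i]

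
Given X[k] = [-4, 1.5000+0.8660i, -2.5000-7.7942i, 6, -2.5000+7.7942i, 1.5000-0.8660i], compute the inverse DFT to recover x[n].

x[n] = (1/6) Σ(k=0 to 5) X[k] · e^(2πikn/6)

Computing each x[n]:
x[0] = 0
x[1] = 1
x[2] = -2
x[3] = -3
x[4] = 3
x[5] = -3

x = [0, 1, -2, -3, 3, -3]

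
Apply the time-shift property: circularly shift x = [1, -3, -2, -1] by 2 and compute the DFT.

Time shift by 2: X_shifted[k] = ω_4^(2k) · X[k]
Shifted x = [-2, -1, 1, -3]

DFT(x[n-2]) = [-5, -3-2i, 3, -3+2i]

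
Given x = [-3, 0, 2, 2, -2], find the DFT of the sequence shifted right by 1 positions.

Time shift by 1: X_shifted[k] = ω_5^(1k) · X[k]
Shifted x = [-2, -3, 0, 2, 2]

DFT(x[n-1]) = [-1, -3.9271+5.9309i, -0.5729+1.0368i, -0.5729-1.0368i, -3.9271-5.9309i]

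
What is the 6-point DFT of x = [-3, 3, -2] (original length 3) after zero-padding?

Original 3-point DFT: [-2, -3.5000-4.3301i, -3.5000+4.3301i]
Zero-padded 6-point DFT provides frequency interpolation.

DFT_6([x, 0, ...]) = [-2, -0.5000-0.8660i, -3.5000-4.3301i, -8, -3.5000+4.3301i, -0.5000+0.8660i]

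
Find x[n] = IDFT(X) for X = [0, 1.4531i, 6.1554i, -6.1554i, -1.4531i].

x[n] = (1/5) Σ(k=0 to 4) X[k] · e^(2πikn/5)

Computing each x[n]:
x[0] = 0
x[1] = -2
x[2] = 2
x[3] = -2
x[4] = 2

x = [0, -2, 2, -2, 2]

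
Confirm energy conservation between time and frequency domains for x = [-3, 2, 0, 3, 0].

Time domain:
Σ|x[n]|² = |-3|² + |2|² + |0|² + |3|² + |0|² = 22.0000

Frequency domain:
(1/5)Σ|X[k]|² = (1/5)(|2|² + |-4.8090-0.1388i|² + |-3.6910-4.0287i|² + |-3.6910+4.0287i|² + |-4.8090+0.1388i|²) = (1/5)·110.0000 = 22.0000

Both sides agree, confirming Parseval's theorem.

Σ|x[n]|² = (1/N)Σ|X[k]|² = 22.0000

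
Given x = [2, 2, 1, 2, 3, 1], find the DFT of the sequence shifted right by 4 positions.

Time shift by 4: X_shifted[k] = ω_6^(4k) · X[k]
Shifted x = [1, 2, 3, 1, 2, 2]

DFT(x[n-4]) = [11, -0.5000-0.8660i, -2.5000+0.8660i, 1, -2.5000-0.8660i, -0.5000+0.8660i]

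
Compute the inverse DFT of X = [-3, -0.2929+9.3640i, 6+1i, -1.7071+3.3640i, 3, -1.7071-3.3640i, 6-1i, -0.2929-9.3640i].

x[n] = (1/8) Σ(k=0 to 7) X[k] · e^(2πikn/8)

Computing each x[n]:
x[0] = 1
x[1] = -3
x[2] = -3
x[3] = -3
x[4] = 2
x[5] = 1
x[6] = 0
x[7] = 2

x = [1, -3, -3, -3, 2, 1, 0, 2]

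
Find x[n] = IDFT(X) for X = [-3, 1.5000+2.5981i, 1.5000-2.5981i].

x[n] = (1/3) Σ(k=0 to 2) X[k] · e^(2πikn/3)

Computing each x[n]:
x[0] = 0
x[1] = -3
x[2] = 0

x = [0, -3, 0]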